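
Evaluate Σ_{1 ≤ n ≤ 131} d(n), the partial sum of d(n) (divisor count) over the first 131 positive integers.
Σ_{n ≤ 131} d(n) = 659

Compute d(n) for each 1 ≤ n ≤ 131: d(1) = 1, d(2) = 2, d(3) = 2, d(4) = 3, d(5) = 2, d(6) = 4, d(7) = 2, d(8) = 4, d(9) = 3, d(10) = 4, d(11) = 2, d(12) = 6, d(13) = 2, d(14) = 4, d(15) = 4, d(16) = 5, d(17) = 2, d(18) = 6, d(19) = 2, d(20) = 6, d(21) = 4, d(22) = 4, d(23) = 2, d(24) = 8, d(25) = 3, d(26) = 4, d(27) = 4, d(28) = 6, d(29) = 2, d(30) = 8, d(31) = 2, d(32) = 6, d(33) = 4, d(34) = 4, d(35) = 4, d(36) = 9, d(37) = 2, d(38) = 4, d(39) = 4, d(40) = 8, d(41) = 2, d(42) = 8, d(43) = 2, d(44) = 6, d(45) = 6, d(46) = 4, d(47) = 2, d(48) = 10, d(49) = 3, d(50) = 6, d(51) = 4, d(52) = 6, d(53) = 2, d(54) = 8, d(55) = 4, d(56) = 8, d(57) = 4, d(58) = 4, d(59) = 2, d(60) = 12, d(61) = 2, d(62) = 4, d(63) = 6, d(64) = 7, d(65) = 4, d(66) = 8, d(67) = 2, d(68) = 6, d(69) = 4, d(70) = 8, d(71) = 2, d(72) = 12, d(73) = 2, d(74) = 4, d(75) = 6, d(76) = 6, d(77) = 4, d(78) = 8, d(79) = 2, d(80) = 10, d(81) = 5, d(82) = 4, d(83) = 2, d(84) = 12, d(85) = 4, d(86) = 4, d(87) = 4, d(88) = 8, d(89) = 2, d(90) = 12, d(91) = 4, d(92) = 6, d(93) = 4, d(94) = 4, d(95) = 4, d(96) = 12, d(97) = 2, d(98) = 6, d(99) = 6, d(100) = 9, d(101) = 2, d(102) = 8, d(103) = 2, d(104) = 8, d(105) = 8, d(106) = 4, d(107) = 2, d(108) = 12, d(109) = 2, d(110) = 8, d(111) = 4, d(112) = 10, d(113) = 2, d(114) = 8, d(115) = 4, d(116) = 6, d(117) = 6, d(118) = 4, d(119) = 4, d(120) = 16, d(121) = 3, d(122) = 4, d(123) = 4, d(124) = 6, d(125) = 4, d(126) = 12, d(127) = 2, d(128) = 8, d(129) = 4, d(130) = 8, d(131) = 2. Summing all 131 values: 659. (Dirichlet's divisor formula: Σ_{n ≤ x} d(n) = x ln(x) + (2γ − 1) x + O(√x). For x = 131, the asymptotic estimate is ≈ 658.88.)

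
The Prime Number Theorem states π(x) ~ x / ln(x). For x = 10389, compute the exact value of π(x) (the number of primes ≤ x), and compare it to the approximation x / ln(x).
π(10389) = 1272;  x/ln(x) ≈ 1123.32;  relative error ≈ 11.69%.

Directly count primes up to 10389: π(10389) = 1272. The PNT approximation gives 10389/ln(10389) ≈ 10389/9.24850 ≈ 1123.32. Relative error (π(x) − x/ln(x)) / π(x) ≈ 11.69%; the approximation is known to undercount slightly (Li(x) is a better estimate).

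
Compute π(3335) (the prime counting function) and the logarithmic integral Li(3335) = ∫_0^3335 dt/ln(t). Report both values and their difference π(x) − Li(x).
π(3335) = 470;  Li(3335) ≈ 484.32;  π(x) − Li(x) ≈ -14.32.

Direct count of primes ≤ 3335 gives π(3335) = 470. Numerical evaluation of the logarithmic integral gives Li(3335) ≈ 484.32. The difference π(x) − Li(x) ≈ -14.32 is typically negative for small/moderate x (Li(x) overestimates), though Littlewood's theorem shows this sign changes infinitely often.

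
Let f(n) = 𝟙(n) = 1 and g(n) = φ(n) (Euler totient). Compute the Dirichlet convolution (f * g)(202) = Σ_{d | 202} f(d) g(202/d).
(𝟙 * φ)(202) = 202

Divisors of 202: [1, 2, 101, 202]. For each d | 202:
  d = 1: 𝟙(1) · φ(202/1) = 1 · 100 = 100
  d = 2: 𝟙(2) · φ(202/2) = 1 · 100 = 100
  d = 101: 𝟙(101) · φ(202/101) = 1 · 1 = 1
  d = 202: 𝟙(202) · φ(202/202) = 1 · 1 = 1
Summing: (𝟙 * φ)(202) = 100 + 100 + 1 + 1 = 202.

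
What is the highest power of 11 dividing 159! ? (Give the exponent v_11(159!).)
v_11(159!) = 15

Legendre's formula: v_p(n!) = Σ_{k ≥ 1} ⌊n / p^k⌋. For p = 11, n = 159, the terms are:
  ⌊159/11^1⌋ = ⌊159/11⌋ = 14
  ⌊159/11^2⌋ = ⌊159/121⌋ = 1
(the next term ⌊159/11^3⌋ = 0, terminating the sum). Summing: v_11(159!) = 14 + 1 = 15.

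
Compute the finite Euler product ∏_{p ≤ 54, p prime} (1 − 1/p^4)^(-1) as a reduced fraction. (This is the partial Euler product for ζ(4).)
∏ = 750937919501355467062347671738968589096863062629/693820677147413996973765862820413440000000000000

The primes p ≤ 54 are [2, 3, 5, 7, 11, 13, 17, 19, 23, 29, 31, 37, 41, 43, 47, 53]. For each prime, (1 − 1/p^4)^(-1) = p^4 / (p^4 − 1). The product is (1 − 1/2^4)^(-1), (1 − 1/3^4)^(-1), (1 − 1/5^4)^(-1), (1 − 1/7^4)^(-1), (1 − 1/11^4)^(-1), (1 − 1/13^4)^(-1), (1 − 1/17^4)^(-1), (1 − 1/19^4)^(-1), (1 − 1/23^4)^(-1), (1 − 1/29^4)^(-1), (1 − 1/31^4)^(-1), (1 − 1/37^4)^(-1), (1 − 1/41^4)^(-1), (1 − 1/43^4)^(-1), (1 − 1/47^4)^(-1), (1 − 1/53^4)^(-1) = ∏ p^4 / (p^4 − 1) = 750937919501355467062347671738968589096863062629/693820677147413996973765862820413440000000000000.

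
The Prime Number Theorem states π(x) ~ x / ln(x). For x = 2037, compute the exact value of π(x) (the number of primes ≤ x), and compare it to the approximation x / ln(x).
π(2037) = 308;  x/ln(x) ≈ 267.35;  relative error ≈ 13.20%.

Directly count primes up to 2037: π(2037) = 308. The PNT approximation gives 2037/ln(2037) ≈ 2037/7.61923 ≈ 267.35. Relative error (π(x) − x/ln(x)) / π(x) ≈ 13.20%; the approximation is known to undercount slightly (Li(x) is a better estimate).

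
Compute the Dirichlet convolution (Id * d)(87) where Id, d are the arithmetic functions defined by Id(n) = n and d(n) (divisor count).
(Id * d)(87) = 155

Divisors of 87: [1, 3, 29, 87]. For each d | 87:
  d = 1: Id(1) · d(87/1) = 1 · 4 = 4
  d = 3: Id(3) · d(87/3) = 3 · 2 = 6
  d = 29: Id(29) · d(87/29) = 29 · 2 = 58
  d = 87: Id(87) · d(87/87) = 87 · 1 = 87
Summing: (Id * d)(87) = 4 + 6 + 58 + 87 = 155.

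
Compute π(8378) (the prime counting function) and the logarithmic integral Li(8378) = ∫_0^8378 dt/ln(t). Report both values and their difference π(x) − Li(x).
π(8378) = 1049;  Li(8378) ≈ 1068.37;  π(x) − Li(x) ≈ -19.37.

Direct count of primes ≤ 8378 gives π(8378) = 1049. Numerical evaluation of the logarithmic integral gives Li(8378) ≈ 1068.37. The difference π(x) − Li(x) ≈ -19.37 is typically negative for small/moderate x (Li(x) overestimates), though Littlewood's theorem shows this sign changes infinitely often.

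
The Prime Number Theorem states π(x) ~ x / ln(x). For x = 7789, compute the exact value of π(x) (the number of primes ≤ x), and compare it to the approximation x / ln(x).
π(7789) = 986;  x/ln(x) ≈ 869.26;  relative error ≈ 11.84%.

Directly count primes up to 7789: π(7789) = 986. The PNT approximation gives 7789/ln(7789) ≈ 7789/8.96047 ≈ 869.26. Relative error (π(x) − x/ln(x)) / π(x) ≈ 11.84%; the approximation is known to undercount slightly (Li(x) is a better estimate).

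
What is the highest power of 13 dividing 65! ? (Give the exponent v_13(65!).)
v_13(65!) = 5

Legendre's formula: v_p(n!) = Σ_{k ≥ 1} ⌊n / p^k⌋. For p = 13, n = 65, the terms are:
  ⌊65/13^1⌋ = ⌊65/13⌋ = 5
(the next term ⌊65/13^2⌋ = 0, terminating the sum). Summing: v_13(65!) = 5 = 5.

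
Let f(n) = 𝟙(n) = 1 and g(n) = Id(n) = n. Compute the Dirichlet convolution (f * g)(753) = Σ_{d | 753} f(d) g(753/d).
(𝟙 * Id)(753) = 1008

Divisors of 753: [1, 3, 251, 753]. For each d | 753:
  d = 1: 𝟙(1) · Id(753/1) = 1 · 753 = 753
  d = 3: 𝟙(3) · Id(753/3) = 1 · 251 = 251
  d = 251: 𝟙(251) · Id(753/251) = 1 · 3 = 3
  d = 753: 𝟙(753) · Id(753/753) = 1 · 1 = 1
Summing: (𝟙 * Id)(753) = 753 + 251 + 3 + 1 = 1008.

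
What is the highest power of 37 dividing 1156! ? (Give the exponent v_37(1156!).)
v_37(1156!) = 31

Legendre's formula: v_p(n!) = Σ_{k ≥ 1} ⌊n / p^k⌋. For p = 37, n = 1156, the terms are:
  ⌊1156/37^1⌋ = ⌊1156/37⌋ = 31
(the next term ⌊1156/37^2⌋ = 0, terminating the sum). Summing: v_37(1156!) = 31 = 31.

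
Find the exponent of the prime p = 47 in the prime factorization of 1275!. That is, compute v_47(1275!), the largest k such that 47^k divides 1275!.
v_47(1275!) = 27

Legendre's formula: v_p(n!) = Σ_{k ≥ 1} ⌊n / p^k⌋. For p = 47, n = 1275, the terms are:
  ⌊1275/47^1⌋ = ⌊1275/47⌋ = 27
(the next term ⌊1275/47^2⌋ = 0, terminating the sum). Summing: v_47(1275!) = 27 = 27.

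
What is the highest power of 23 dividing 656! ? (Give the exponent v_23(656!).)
v_23(656!) = 29

Legendre's formula: v_p(n!) = Σ_{k ≥ 1} ⌊n / p^k⌋. For p = 23, n = 656, the terms are:
  ⌊656/23^1⌋ = ⌊656/23⌋ = 28
  ⌊656/23^2⌋ = ⌊656/529⌋ = 1
(the next term ⌊656/23^3⌋ = 0, terminating the sum). Summing: v_23(656!) = 28 + 1 = 29.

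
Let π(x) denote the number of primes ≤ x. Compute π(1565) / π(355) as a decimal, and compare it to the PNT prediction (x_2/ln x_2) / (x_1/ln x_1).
π(1565)/π(355) = 246/71 ≈ 3.4648;  PNT prediction ≈ 3.5193.

π(355) = 71 and π(1565) = 246, so π(1565)/π(355) ≈ 3.4648. The PNT-predicted ratio is (1565/ln(1565)) / (355/ln(355)) ≈ 3.5193. The two agree to within a few percent, as expected.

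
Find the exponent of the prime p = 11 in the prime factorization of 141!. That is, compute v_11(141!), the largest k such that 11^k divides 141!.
v_11(141!) = 13

Legendre's formula: v_p(n!) = Σ_{k ≥ 1} ⌊n / p^k⌋. For p = 11, n = 141, the terms are:
  ⌊141/11^1⌋ = ⌊141/11⌋ = 12
  ⌊141/11^2⌋ = ⌊141/121⌋ = 1
(the next term ⌊141/11^3⌋ = 0, terminating the sum). Summing: v_11(141!) = 12 + 1 = 13.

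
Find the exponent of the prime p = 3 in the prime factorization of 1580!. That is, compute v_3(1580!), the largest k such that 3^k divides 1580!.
v_3(1580!) = 786

Legendre's formula: v_p(n!) = Σ_{k ≥ 1} ⌊n / p^k⌋. For p = 3, n = 1580, the terms are:
  ⌊1580/3^1⌋ = ⌊1580/3⌋ = 526
  ⌊1580/3^2⌋ = ⌊1580/9⌋ = 175
  ⌊1580/3^3⌋ = ⌊1580/27⌋ = 58
  ⌊1580/3^4⌋ = ⌊1580/81⌋ = 19
  ⌊1580/3^5⌋ = ⌊1580/243⌋ = 6
  ⌊1580/3^6⌋ = ⌊1580/729⌋ = 2
(the next term ⌊1580/3^7⌋ = 0, terminating the sum). Summing: v_3(1580!) = 526 + 175 + 58 + 19 + 6 + 2 = 786.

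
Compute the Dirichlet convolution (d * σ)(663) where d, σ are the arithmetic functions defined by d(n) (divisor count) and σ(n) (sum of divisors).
(d * σ)(663) = 1920

Divisors of 663: [1, 3, 13, 17, 39, 51, 221, 663]. For each d | 663:
  d = 1: d(1) · σ(663/1) = 1 · 1008 = 1008
  d = 3: d(3) · σ(663/3) = 2 · 252 = 504
  d = 13: d(13) · σ(663/13) = 2 · 72 = 144
  d = 17: d(17) · σ(663/17) = 2 · 56 = 112
  d = 39: d(39) · σ(663/39) = 4 · 18 = 72
  d = 51: d(51) · σ(663/51) = 4 · 14 = 56
  d = 221: d(221) · σ(663/221) = 4 · 4 = 16
  d = 663: d(663) · σ(663/663) = 8 · 1 = 8
Summing: (d * σ)(663) = 1008 + 504 + 144 + 112 + 72 + 56 + 16 + 8 = 1920.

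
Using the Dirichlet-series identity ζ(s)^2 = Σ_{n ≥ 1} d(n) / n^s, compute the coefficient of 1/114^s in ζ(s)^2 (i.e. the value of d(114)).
d(114) = 8

ζ(s)^2 = (Σ 1/m^s)(Σ 1/k^s). The coefficient of 1/n^s in the product is the number of ordered pairs (m, k) with mk = n, which equals d(n). For n = 114, divisors are [1, 2, 3, 6, 19, 38, 57, 114], so d(114) = 8.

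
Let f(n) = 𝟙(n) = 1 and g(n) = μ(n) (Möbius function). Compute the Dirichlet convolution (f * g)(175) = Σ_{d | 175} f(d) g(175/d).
(𝟙 * μ)(175) = 0

Divisors of 175: [1, 5, 7, 25, 35, 175]. For each d | 175:
  d = 1: 𝟙(1) · μ(175/1) = 1 · 0 = 0
  d = 5: 𝟙(5) · μ(175/5) = 1 · 1 = 1
  d = 7: 𝟙(7) · μ(175/7) = 1 · 0 = 0
  d = 25: 𝟙(25) · μ(175/25) = 1 · -1 = -1
  d = 35: 𝟙(35) · μ(175/35) = 1 · -1 = -1
  d = 175: 𝟙(175) · μ(175/175) = 1 · 1 = 1
Summing: (𝟙 * μ)(175) = 0 + 1 + 0 + -1 + -1 + 1 = 0.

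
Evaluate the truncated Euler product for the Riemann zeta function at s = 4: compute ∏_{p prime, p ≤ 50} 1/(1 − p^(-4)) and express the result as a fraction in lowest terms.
∏ = 65572203587643632473857746546522240898588901/60584710506150227098341885345792000000000000

The primes p ≤ 50 are [2, 3, 5, 7, 11, 13, 17, 19, 23, 29, 31, 37, 41, 43, 47]. For each prime, (1 − 1/p^4)^(-1) = p^4 / (p^4 − 1). The product is (1 − 1/2^4)^(-1), (1 − 1/3^4)^(-1), (1 − 1/5^4)^(-1), (1 − 1/7^4)^(-1), (1 − 1/11^4)^(-1), (1 − 1/13^4)^(-1), (1 − 1/17^4)^(-1), (1 − 1/19^4)^(-1), (1 − 1/23^4)^(-1), (1 − 1/29^4)^(-1), (1 − 1/31^4)^(-1), (1 − 1/37^4)^(-1), (1 − 1/41^4)^(-1), (1 − 1/43^4)^(-1), (1 − 1/47^4)^(-1) = ∏ p^4 / (p^4 − 1) = 65572203587643632473857746546522240898588901/60584710506150227098341885345792000000000000.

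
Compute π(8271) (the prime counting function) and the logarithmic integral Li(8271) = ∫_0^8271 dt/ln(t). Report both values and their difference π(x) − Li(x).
π(8271) = 1037;  Li(8271) ≈ 1056.51;  π(x) − Li(x) ≈ -19.51.

Direct count of primes ≤ 8271 gives π(8271) = 1037. Numerical evaluation of the logarithmic integral gives Li(8271) ≈ 1056.51. The difference π(x) − Li(x) ≈ -19.51 is typically negative for small/moderate x (Li(x) overestimates), though Littlewood's theorem shows this sign changes infinitely often.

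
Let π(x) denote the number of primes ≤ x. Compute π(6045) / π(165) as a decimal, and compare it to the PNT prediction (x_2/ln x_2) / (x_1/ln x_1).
π(6045)/π(165) = 788/38 ≈ 20.7368;  PNT prediction ≈ 21.4843.

π(165) = 38 and π(6045) = 788, so π(6045)/π(165) ≈ 20.7368. The PNT-predicted ratio is (6045/ln(6045)) / (165/ln(165)) ≈ 21.4843. The two agree to within a few percent, as expected.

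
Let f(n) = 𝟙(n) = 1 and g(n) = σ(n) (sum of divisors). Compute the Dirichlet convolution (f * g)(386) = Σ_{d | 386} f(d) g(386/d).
(𝟙 * σ)(386) = 780

Divisors of 386: [1, 2, 193, 386]. For each d | 386:
  d = 1: 𝟙(1) · σ(386/1) = 1 · 582 = 582
  d = 2: 𝟙(2) · σ(386/2) = 1 · 194 = 194
  d = 193: 𝟙(193) · σ(386/193) = 1 · 3 = 3
  d = 386: 𝟙(386) · σ(386/386) = 1 · 1 = 1
Summing: (𝟙 * σ)(386) = 582 + 194 + 3 + 1 = 780.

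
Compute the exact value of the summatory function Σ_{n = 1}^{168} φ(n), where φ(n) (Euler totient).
Σ_{n ≤ 168} φ(n) = 8610

Compute φ(n) for each 1 ≤ n ≤ 168: φ(1) = 1, φ(2) = 1, φ(3) = 2, φ(4) = 2, φ(5) = 4, φ(6) = 2, φ(7) = 6, φ(8) = 4, φ(9) = 6, φ(10) = 4, φ(11) = 10, φ(12) = 4, φ(13) = 12, φ(14) = 6, φ(15) = 8, φ(16) = 8, φ(17) = 16, φ(18) = 6, φ(19) = 18, φ(20) = 8, φ(21) = 12, φ(22) = 10, φ(23) = 22, φ(24) = 8, φ(25) = 20, φ(26) = 12, φ(27) = 18, φ(28) = 12, φ(29) = 28, φ(30) = 8, φ(31) = 30, φ(32) = 16, φ(33) = 20, φ(34) = 16, φ(35) = 24, φ(36) = 12, φ(37) = 36, φ(38) = 18, φ(39) = 24, φ(40) = 16, φ(41) = 40, φ(42) = 12, φ(43) = 42, φ(44) = 20, φ(45) = 24, φ(46) = 22, φ(47) = 46, φ(48) = 16, φ(49) = 42, φ(50) = 20, φ(51) = 32, φ(52) = 24, φ(53) = 52, φ(54) = 18, φ(55) = 40, φ(56) = 24, φ(57) = 36, φ(58) = 28, φ(59) = 58, φ(60) = 16, φ(61) = 60, φ(62) = 30, φ(63) = 36, φ(64) = 32, φ(65) = 48, φ(66) = 20, φ(67) = 66, φ(68) = 32, φ(69) = 44, φ(70) = 24, φ(71) = 70, φ(72) = 24, φ(73) = 72, φ(74) = 36, φ(75) = 40, φ(76) = 36, φ(77) = 60, φ(78) = 24, φ(79) = 78, φ(80) = 32, φ(81) = 54, φ(82) = 40, φ(83) = 82, φ(84) = 24, φ(85) = 64, φ(86) = 42, φ(87) = 56, φ(88) = 40, φ(89) = 88, φ(90) = 24, φ(91) = 72, φ(92) = 44, φ(93) = 60, φ(94) = 46, φ(95) = 72, φ(96) = 32, φ(97) = 96, φ(98) = 42, φ(99) = 60, φ(100) = 40, φ(101) = 100, φ(102) = 32, φ(103) = 102, φ(104) = 48, φ(105) = 48, φ(106) = 52, φ(107) = 106, φ(108) = 36, φ(109) = 108, φ(110) = 40, φ(111) = 72, φ(112) = 48, φ(113) = 112, φ(114) = 36, φ(115) = 88, φ(116) = 56, φ(117) = 72, φ(118) = 58, φ(119) = 96, φ(120) = 32, φ(121) = 110, φ(122) = 60, φ(123) = 80, φ(124) = 60, φ(125) = 100, φ(126) = 36, φ(127) = 126, φ(128) = 64, φ(129) = 84, φ(130) = 48, φ(131) = 130, φ(132) = 40, φ(133) = 108, φ(134) = 66, φ(135) = 72, φ(136) = 64, φ(137) = 136, φ(138) = 44, φ(139) = 138, φ(140) = 48, φ(141) = 92, φ(142) = 70, φ(143) = 120, φ(144) = 48, φ(145) = 112, φ(146) = 72, φ(147) = 84, φ(148) = 72, φ(149) = 148, φ(150) = 40, φ(151) = 150, φ(152) = 72, φ(153) = 96, φ(154) = 60, φ(155) = 120, φ(156) = 48, φ(157) = 156, φ(158) = 78, φ(159) = 104, φ(160) = 64, φ(161) = 132, φ(162) = 54, φ(163) = 162, φ(164) = 80, φ(165) = 80, φ(166) = 82, φ(167) = 166, φ(168) = 48. Summing all 168 values: 8610. (Average order: Σ_{n ≤ x} φ(n) ~ (3/π²) x². For x = 168, (3/π²)·168² ≈ 8579.07.)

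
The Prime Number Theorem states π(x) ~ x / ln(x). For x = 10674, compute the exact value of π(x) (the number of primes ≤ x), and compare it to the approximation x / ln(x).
π(10674) = 1302;  x/ln(x) ≈ 1150.77;  relative error ≈ 11.62%.

Directly count primes up to 10674: π(10674) = 1302. The PNT approximation gives 10674/ln(10674) ≈ 10674/9.27557 ≈ 1150.77. Relative error (π(x) − x/ln(x)) / π(x) ≈ 11.62%; the approximation is known to undercount slightly (Li(x) is a better estimate).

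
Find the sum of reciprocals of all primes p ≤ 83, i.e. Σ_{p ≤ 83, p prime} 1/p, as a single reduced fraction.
Σ 1/p = 475714535349241099037539188841003/267064515689275851355624017992790

π(83) = 23, so the primes ≤ 83 are [2, 3, 5, 7, 11, 13, 17, 19, 23, 29, 31, 37, 41, 43, 47, 53, 59, 61, 67, 71, 73, 79, 83]. Summing 1/p over these primes: 475714535349241099037539188841003/267064515689275851355624017992790 ≈ 1.7813. Mertens estimate ln ln(83) + 0.2615 ≈ 1.7474.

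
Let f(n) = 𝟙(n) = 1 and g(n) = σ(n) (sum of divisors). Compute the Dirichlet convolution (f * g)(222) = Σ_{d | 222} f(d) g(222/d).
(𝟙 * σ)(222) = 780

Divisors of 222: [1, 2, 3, 6, 37, 74, 111, 222]. For each d | 222:
  d = 1: 𝟙(1) · σ(222/1) = 1 · 456 = 456
  d = 2: 𝟙(2) · σ(222/2) = 1 · 152 = 152
  d = 3: 𝟙(3) · σ(222/3) = 1 · 114 = 114
  d = 6: 𝟙(6) · σ(222/6) = 1 · 38 = 38
  d = 37: 𝟙(37) · σ(222/37) = 1 · 12 = 12
  d = 74: 𝟙(74) · σ(222/74) = 1 · 4 = 4
  d = 111: 𝟙(111) · σ(222/111) = 1 · 3 = 3
  d = 222: 𝟙(222) · σ(222/222) = 1 · 1 = 1
Summing: (𝟙 * σ)(222) = 456 + 152 + 114 + 38 + 12 + 4 + 3 + 1 = 780.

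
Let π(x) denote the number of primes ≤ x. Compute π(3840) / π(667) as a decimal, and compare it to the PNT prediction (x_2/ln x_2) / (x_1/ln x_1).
π(3840)/π(667) = 532/121 ≈ 4.3967;  PNT prediction ≈ 4.5361.

π(667) = 121 and π(3840) = 532, so π(3840)/π(667) ≈ 4.3967. The PNT-predicted ratio is (3840/ln(3840)) / (667/ln(667)) ≈ 4.5361. The two agree to within a few percent, as expected.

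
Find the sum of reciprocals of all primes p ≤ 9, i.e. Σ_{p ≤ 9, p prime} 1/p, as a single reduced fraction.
Σ 1/p = 247/210

π(9) = 4, so the primes ≤ 9 are [2, 3, 5, 7]. Summing 1/p over these primes: 247/210 ≈ 1.1762. Mertens estimate ln ln(9) + 0.2615 ≈ 1.0487.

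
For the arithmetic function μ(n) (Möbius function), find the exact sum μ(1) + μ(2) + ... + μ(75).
Σ_{n ≤ 75} μ(n) = -3

Compute μ(n) for each 1 ≤ n ≤ 75: μ(1) = 1, μ(2) = -1, μ(3) = -1, μ(4) = 0, μ(5) = -1, μ(6) = 1, μ(7) = -1, μ(8) = 0, μ(9) = 0, μ(10) = 1, μ(11) = -1, μ(12) = 0, μ(13) = -1, μ(14) = 1, μ(15) = 1, μ(16) = 0, μ(17) = -1, μ(18) = 0, μ(19) = -1, μ(20) = 0, μ(21) = 1, μ(22) = 1, μ(23) = -1, μ(24) = 0, μ(25) = 0, μ(26) = 1, μ(27) = 0, μ(28) = 0, μ(29) = -1, μ(30) = -1, μ(31) = -1, μ(32) = 0, μ(33) = 1, μ(34) = 1, μ(35) = 1, μ(36) = 0, μ(37) = -1, μ(38) = 1, μ(39) = 1, μ(40) = 0, μ(41) = -1, μ(42) = -1, μ(43) = -1, μ(44) = 0, μ(45) = 0, μ(46) = 1, μ(47) = -1, μ(48) = 0, μ(49) = 0, μ(50) = 0, μ(51) = 1, μ(52) = 0, μ(53) = -1, μ(54) = 0, μ(55) = 1, μ(56) = 0, μ(57) = 1, μ(58) = 1, μ(59) = -1, μ(60) = 0, μ(61) = -1, μ(62) = 1, μ(63) = 0, μ(64) = 0, μ(65) = 1, μ(66) = -1, μ(67) = -1, μ(68) = 0, μ(69) = 1, μ(70) = -1, μ(71) = -1, μ(72) = 0, μ(73) = -1, μ(74) = 1, μ(75) = 0. Summing all 75 values: -3. (Mertens function M(x) = Σ_{n ≤ x} μ(n); on average M(x) should be small (PNT ⟺ M(x) = o(x)).)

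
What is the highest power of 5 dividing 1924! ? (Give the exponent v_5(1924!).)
v_5(1924!) = 478

Legendre's formula: v_p(n!) = Σ_{k ≥ 1} ⌊n / p^k⌋. For p = 5, n = 1924, the terms are:
  ⌊1924/5^1⌋ = ⌊1924/5⌋ = 384
  ⌊1924/5^2⌋ = ⌊1924/25⌋ = 76
  ⌊1924/5^3⌋ = ⌊1924/125⌋ = 15
  ⌊1924/5^4⌋ = ⌊1924/625⌋ = 3
(the next term ⌊1924/5^5⌋ = 0, terminating the sum). Summing: v_5(1924!) = 384 + 76 + 15 + 3 = 478.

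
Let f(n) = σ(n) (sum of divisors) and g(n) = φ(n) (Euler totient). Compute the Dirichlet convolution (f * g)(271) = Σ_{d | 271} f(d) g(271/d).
(σ * φ)(271) = 542

Divisors of 271: [1, 271]. For each d | 271:
  d = 1: σ(1) · φ(271/1) = 1 · 270 = 270
  d = 271: σ(271) · φ(271/271) = 272 · 1 = 272
Summing: (σ * φ)(271) = 270 + 272 = 542.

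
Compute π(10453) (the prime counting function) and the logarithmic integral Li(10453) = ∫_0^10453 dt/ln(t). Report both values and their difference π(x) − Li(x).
π(10453) = 1278;  Li(10453) ≈ 1295.20;  π(x) − Li(x) ≈ -17.20.

Direct count of primes ≤ 10453 gives π(10453) = 1278. Numerical evaluation of the logarithmic integral gives Li(10453) ≈ 1295.20. The difference π(x) − Li(x) ≈ -17.20 is typically negative for small/moderate x (Li(x) overestimates), though Littlewood's theorem shows this sign changes infinitely often.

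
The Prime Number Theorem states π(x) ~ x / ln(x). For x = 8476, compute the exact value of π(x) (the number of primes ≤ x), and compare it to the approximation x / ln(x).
π(8476) = 1059;  x/ln(x) ≈ 937.09;  relative error ≈ 11.51%.

Directly count primes up to 8476: π(8476) = 1059. The PNT approximation gives 8476/ln(8476) ≈ 8476/9.04499 ≈ 937.09. Relative error (π(x) − x/ln(x)) / π(x) ≈ 11.51%; the approximation is known to undercount slightly (Li(x) is a better estimate).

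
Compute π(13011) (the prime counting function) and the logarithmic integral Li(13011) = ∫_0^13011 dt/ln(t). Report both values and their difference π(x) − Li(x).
π(13011) = 1551;  Li(13011) ≈ 1568.27;  π(x) − Li(x) ≈ -17.27.

Direct count of primes ≤ 13011 gives π(13011) = 1551. Numerical evaluation of the logarithmic integral gives Li(13011) ≈ 1568.27. The difference π(x) − Li(x) ≈ -17.27 is typically negative for small/moderate x (Li(x) overestimates), though Littlewood's theorem shows this sign changes infinitely often.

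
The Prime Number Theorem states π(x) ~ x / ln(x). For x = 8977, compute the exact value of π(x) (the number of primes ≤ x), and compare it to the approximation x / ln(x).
π(8977) = 1116;  x/ln(x) ≈ 986.22;  relative error ≈ 11.63%.

Directly count primes up to 8977: π(8977) = 1116. The PNT approximation gives 8977/ln(8977) ≈ 8977/9.10242 ≈ 986.22. Relative error (π(x) − x/ln(x)) / π(x) ≈ 11.63%; the approximation is known to undercount slightly (Li(x) is a better estimate).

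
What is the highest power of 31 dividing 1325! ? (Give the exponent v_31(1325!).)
v_31(1325!) = 43

Legendre's formula: v_p(n!) = Σ_{k ≥ 1} ⌊n / p^k⌋. For p = 31, n = 1325, the terms are:
  ⌊1325/31^1⌋ = ⌊1325/31⌋ = 42
  ⌊1325/31^2⌋ = ⌊1325/961⌋ = 1
(the next term ⌊1325/31^3⌋ = 0, terminating the sum). Summing: v_31(1325!) = 42 + 1 = 43.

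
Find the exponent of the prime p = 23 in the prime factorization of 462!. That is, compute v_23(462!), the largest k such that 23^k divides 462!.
v_23(462!) = 20

Legendre's formula: v_p(n!) = Σ_{k ≥ 1} ⌊n / p^k⌋. For p = 23, n = 462, the terms are:
  ⌊462/23^1⌋ = ⌊462/23⌋ = 20
(the next term ⌊462/23^2⌋ = 0, terminating the sum). Summing: v_23(462!) = 20 = 20.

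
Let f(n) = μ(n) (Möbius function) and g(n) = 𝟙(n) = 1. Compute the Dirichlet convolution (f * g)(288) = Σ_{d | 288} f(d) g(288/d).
(μ * 𝟙)(288) = 0

Divisors of 288: [1, 2, 3, 4, 6, 8, 9, 12, 16, 18, 24, 32, 36, 48, 72, 96, 144, 288]. For each d | 288:
  d = 1: μ(1) · 𝟙(288/1) = 1 · 1 = 1
  d = 2: μ(2) · 𝟙(288/2) = -1 · 1 = -1
  d = 3: μ(3) · 𝟙(288/3) = -1 · 1 = -1
  d = 4: μ(4) · 𝟙(288/4) = 0 · 1 = 0
  d = 6: μ(6) · 𝟙(288/6) = 1 · 1 = 1
  d = 8: μ(8) · 𝟙(288/8) = 0 · 1 = 0
  d = 9: μ(9) · 𝟙(288/9) = 0 · 1 = 0
  d = 12: μ(12) · 𝟙(288/12) = 0 · 1 = 0
  d = 16: μ(16) · 𝟙(288/16) = 0 · 1 = 0
  d = 18: μ(18) · 𝟙(288/18) = 0 · 1 = 0
  d = 24: μ(24) · 𝟙(288/24) = 0 · 1 = 0
  d = 32: μ(32) · 𝟙(288/32) = 0 · 1 = 0
  d = 36: μ(36) · 𝟙(288/36) = 0 · 1 = 0
  d = 48: μ(48) · 𝟙(288/48) = 0 · 1 = 0
  d = 72: μ(72) · 𝟙(288/72) = 0 · 1 = 0
  d = 96: μ(96) · 𝟙(288/96) = 0 · 1 = 0
  d = 144: μ(144) · 𝟙(288/144) = 0 · 1 = 0
  d = 288: μ(288) · 𝟙(288/288) = 0 · 1 = 0
Summing: (μ * 𝟙)(288) = 1 + -1 + -1 + 0 + 1 + 0 + 0 + 0 + 0 + 0 + 0 + 0 + 0 + 0 + 0 + 0 + 0 + 0 = 0.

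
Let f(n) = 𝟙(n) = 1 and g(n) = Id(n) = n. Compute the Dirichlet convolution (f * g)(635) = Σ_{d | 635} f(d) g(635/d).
(𝟙 * Id)(635) = 768

Divisors of 635: [1, 5, 127, 635]. For each d | 635:
  d = 1: 𝟙(1) · Id(635/1) = 1 · 635 = 635
  d = 5: 𝟙(5) · Id(635/5) = 1 · 127 = 127
  d = 127: 𝟙(127) · Id(635/127) = 1 · 5 = 5
  d = 635: 𝟙(635) · Id(635/635) = 1 · 1 = 1
Summing: (𝟙 * Id)(635) = 635 + 127 + 5 + 1 = 768.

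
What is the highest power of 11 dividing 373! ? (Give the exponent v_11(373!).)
v_11(373!) = 36

Legendre's formula: v_p(n!) = Σ_{k ≥ 1} ⌊n / p^k⌋. For p = 11, n = 373, the terms are:
  ⌊373/11^1⌋ = ⌊373/11⌋ = 33
  ⌊373/11^2⌋ = ⌊373/121⌋ = 3
(the next term ⌊373/11^3⌋ = 0, terminating the sum). Summing: v_11(373!) = 33 + 3 = 36.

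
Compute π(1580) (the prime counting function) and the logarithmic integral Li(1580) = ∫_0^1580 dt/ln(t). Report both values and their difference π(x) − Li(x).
π(1580) = 249;  Li(1580) ≈ 258.71;  π(x) − Li(x) ≈ -9.71.

Direct count of primes ≤ 1580 gives π(1580) = 249. Numerical evaluation of the logarithmic integral gives Li(1580) ≈ 258.71. The difference π(x) − Li(x) ≈ -9.71 is typically negative for small/moderate x (Li(x) overestimates), though Littlewood's theorem shows this sign changes infinitely often.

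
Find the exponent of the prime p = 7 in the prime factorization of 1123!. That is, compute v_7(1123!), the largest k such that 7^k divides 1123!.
v_7(1123!) = 185

Legendre's formula: v_p(n!) = Σ_{k ≥ 1} ⌊n / p^k⌋. For p = 7, n = 1123, the terms are:
  ⌊1123/7^1⌋ = ⌊1123/7⌋ = 160
  ⌊1123/7^2⌋ = ⌊1123/49⌋ = 22
  ⌊1123/7^3⌋ = ⌊1123/343⌋ = 3
(the next term ⌊1123/7^4⌋ = 0, terminating the sum). Summing: v_7(1123!) = 160 + 22 + 3 = 185.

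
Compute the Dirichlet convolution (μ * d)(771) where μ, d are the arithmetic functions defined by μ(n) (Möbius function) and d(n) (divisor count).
(μ * d)(771) = 1

Divisors of 771: [1, 3, 257, 771]. For each d | 771:
  d = 1: μ(1) · d(771/1) = 1 · 4 = 4
  d = 3: μ(3) · d(771/3) = -1 · 2 = -2
  d = 257: μ(257) · d(771/257) = -1 · 2 = -2
  d = 771: μ(771) · d(771/771) = 1 · 1 = 1
Summing: (μ * d)(771) = 4 + -2 + -2 + 1 = 1.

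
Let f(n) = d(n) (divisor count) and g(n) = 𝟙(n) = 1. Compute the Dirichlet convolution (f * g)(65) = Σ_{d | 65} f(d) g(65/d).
(d * 𝟙)(65) = 9

Divisors of 65: [1, 5, 13, 65]. For each d | 65:
  d = 1: d(1) · 𝟙(65/1) = 1 · 1 = 1
  d = 5: d(5) · 𝟙(65/5) = 2 · 1 = 2
  d = 13: d(13) · 𝟙(65/13) = 2 · 1 = 2
  d = 65: d(65) · 𝟙(65/65) = 4 · 1 = 4
Summing: (d * 𝟙)(65) = 1 + 2 + 2 + 4 = 9.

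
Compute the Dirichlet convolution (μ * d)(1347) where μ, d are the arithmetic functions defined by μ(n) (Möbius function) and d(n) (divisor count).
(μ * d)(1347) = 1

Divisors of 1347: [1, 3, 449, 1347]. For each d | 1347:
  d = 1: μ(1) · d(1347/1) = 1 · 4 = 4
  d = 3: μ(3) · d(1347/3) = -1 · 2 = -2
  d = 449: μ(449) · d(1347/449) = -1 · 2 = -2
  d = 1347: μ(1347) · d(1347/1347) = 1 · 1 = 1
Summing: (μ * d)(1347) = 4 + -2 + -2 + 1 = 1.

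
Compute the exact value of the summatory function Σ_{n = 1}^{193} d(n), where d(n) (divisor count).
Σ_{n ≤ 193} d(n) = 1049

Compute d(n) for each 1 ≤ n ≤ 193: d(1) = 1, d(2) = 2, d(3) = 2, d(4) = 3, d(5) = 2, d(6) = 4, d(7) = 2, d(8) = 4, d(9) = 3, d(10) = 4, d(11) = 2, d(12) = 6, d(13) = 2, d(14) = 4, d(15) = 4, d(16) = 5, d(17) = 2, d(18) = 6, d(19) = 2, d(20) = 6, d(21) = 4, d(22) = 4, d(23) = 2, d(24) = 8, d(25) = 3, d(26) = 4, d(27) = 4, d(28) = 6, d(29) = 2, d(30) = 8, d(31) = 2, d(32) = 6, d(33) = 4, d(34) = 4, d(35) = 4, d(36) = 9, d(37) = 2, d(38) = 4, d(39) = 4, d(40) = 8, d(41) = 2, d(42) = 8, d(43) = 2, d(44) = 6, d(45) = 6, d(46) = 4, d(47) = 2, d(48) = 10, d(49) = 3, d(50) = 6, d(51) = 4, d(52) = 6, d(53) = 2, d(54) = 8, d(55) = 4, d(56) = 8, d(57) = 4, d(58) = 4, d(59) = 2, d(60) = 12, d(61) = 2, d(62) = 4, d(63) = 6, d(64) = 7, d(65) = 4, d(66) = 8, d(67) = 2, d(68) = 6, d(69) = 4, d(70) = 8, d(71) = 2, d(72) = 12, d(73) = 2, d(74) = 4, d(75) = 6, d(76) = 6, d(77) = 4, d(78) = 8, d(79) = 2, d(80) = 10, d(81) = 5, d(82) = 4, d(83) = 2, d(84) = 12, d(85) = 4, d(86) = 4, d(87) = 4, d(88) = 8, d(89) = 2, d(90) = 12, d(91) = 4, d(92) = 6, d(93) = 4, d(94) = 4, d(95) = 4, d(96) = 12, d(97) = 2, d(98) = 6, d(99) = 6, d(100) = 9, d(101) = 2, d(102) = 8, d(103) = 2, d(104) = 8, d(105) = 8, d(106) = 4, d(107) = 2, d(108) = 12, d(109) = 2, d(110) = 8, d(111) = 4, d(112) = 10, d(113) = 2, d(114) = 8, d(115) = 4, d(116) = 6, d(117) = 6, d(118) = 4, d(119) = 4, d(120) = 16, d(121) = 3, d(122) = 4, d(123) = 4, d(124) = 6, d(125) = 4, d(126) = 12, d(127) = 2, d(128) = 8, d(129) = 4, d(130) = 8, d(131) = 2, d(132) = 12, d(133) = 4, d(134) = 4, d(135) = 8, d(136) = 8, d(137) = 2, d(138) = 8, d(139) = 2, d(140) = 12, d(141) = 4, d(142) = 4, d(143) = 4, d(144) = 15, d(145) = 4, d(146) = 4, d(147) = 6, d(148) = 6, d(149) = 2, d(150) = 12, d(151) = 2, d(152) = 8, d(153) = 6, d(154) = 8, d(155) = 4, d(156) = 12, d(157) = 2, d(158) = 4, d(159) = 4, d(160) = 12, d(161) = 4, d(162) = 10, d(163) = 2, d(164) = 6, d(165) = 8, d(166) = 4, d(167) = 2, d(168) = 16, d(169) = 3, d(170) = 8, d(171) = 6, d(172) = 6, d(173) = 2, d(174) = 8, d(175) = 6, d(176) = 10, d(177) = 4, d(178) = 4, d(179) = 2, d(180) = 18, d(181) = 2, d(182) = 8, d(183) = 4, d(184) = 8, d(185) = 4, d(186) = 8, d(187) = 4, d(188) = 6, d(189) = 8, d(190) = 8, d(191) = 2, d(192) = 14, d(193) = 2. Summing all 193 values: 1049. (Dirichlet's divisor formula: Σ_{n ≤ x} d(n) = x ln(x) + (2γ − 1) x + O(√x). For x = 193, the asymptotic estimate is ≈ 1045.50.)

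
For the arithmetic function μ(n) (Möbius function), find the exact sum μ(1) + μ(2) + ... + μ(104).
Σ_{n ≤ 104} μ(n) = -2

Compute μ(n) for each 1 ≤ n ≤ 104: μ(1) = 1, μ(2) = -1, μ(3) = -1, μ(4) = 0, μ(5) = -1, μ(6) = 1, μ(7) = -1, μ(8) = 0, μ(9) = 0, μ(10) = 1, μ(11) = -1, μ(12) = 0, μ(13) = -1, μ(14) = 1, μ(15) = 1, μ(16) = 0, μ(17) = -1, μ(18) = 0, μ(19) = -1, μ(20) = 0, μ(21) = 1, μ(22) = 1, μ(23) = -1, μ(24) = 0, μ(25) = 0, μ(26) = 1, μ(27) = 0, μ(28) = 0, μ(29) = -1, μ(30) = -1, μ(31) = -1, μ(32) = 0, μ(33) = 1, μ(34) = 1, μ(35) = 1, μ(36) = 0, μ(37) = -1, μ(38) = 1, μ(39) = 1, μ(40) = 0, μ(41) = -1, μ(42) = -1, μ(43) = -1, μ(44) = 0, μ(45) = 0, μ(46) = 1, μ(47) = -1, μ(48) = 0, μ(49) = 0, μ(50) = 0, μ(51) = 1, μ(52) = 0, μ(53) = -1, μ(54) = 0, μ(55) = 1, μ(56) = 0, μ(57) = 1, μ(58) = 1, μ(59) = -1, μ(60) = 0, μ(61) = -1, μ(62) = 1, μ(63) = 0, μ(64) = 0, μ(65) = 1, μ(66) = -1, μ(67) = -1, μ(68) = 0, μ(69) = 1, μ(70) = -1, μ(71) = -1, μ(72) = 0, μ(73) = -1, μ(74) = 1, μ(75) = 0, μ(76) = 0, μ(77) = 1, μ(78) = -1, μ(79) = -1, μ(80) = 0, μ(81) = 0, μ(82) = 1, μ(83) = -1, μ(84) = 0, μ(85) = 1, μ(86) = 1, μ(87) = 1, μ(88) = 0, μ(89) = -1, μ(90) = 0, μ(91) = 1, μ(92) = 0, μ(93) = 1, μ(94) = 1, μ(95) = 1, μ(96) = 0, μ(97) = -1, μ(98) = 0, μ(99) = 0, μ(100) = 0, μ(101) = -1, μ(102) = -1, μ(103) = -1, μ(104) = 0. Summing all 104 values: -2. (Mertens function M(x) = Σ_{n ≤ x} μ(n); on average M(x) should be small (PNT ⟺ M(x) = o(x)).)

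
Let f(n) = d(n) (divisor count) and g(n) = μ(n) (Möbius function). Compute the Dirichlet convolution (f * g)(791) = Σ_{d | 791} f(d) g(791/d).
(d * μ)(791) = 1

Divisors of 791: [1, 7, 113, 791]. For each d | 791:
  d = 1: d(1) · μ(791/1) = 1 · 1 = 1
  d = 7: d(7) · μ(791/7) = 2 · -1 = -2
  d = 113: d(113) · μ(791/113) = 2 · -1 = -2
  d = 791: d(791) · μ(791/791) = 4 · 1 = 4
Summing: (d * μ)(791) = 1 + -2 + -2 + 4 = 1.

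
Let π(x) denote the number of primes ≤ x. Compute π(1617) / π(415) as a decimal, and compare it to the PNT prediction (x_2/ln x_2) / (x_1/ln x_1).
π(1617)/π(415) = 255/80 ≈ 3.1875;  PNT prediction ≈ 3.1791.

π(415) = 80 and π(1617) = 255, so π(1617)/π(415) ≈ 3.1875. The PNT-predicted ratio is (1617/ln(1617)) / (415/ln(415)) ≈ 3.1791. The two agree to within a few percent, as expected.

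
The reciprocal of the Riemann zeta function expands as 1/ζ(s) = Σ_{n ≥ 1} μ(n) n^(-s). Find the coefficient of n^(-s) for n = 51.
μ(51) = 1

Factor n = 51 = 3 · 17. μ(n) = 0 if any exponent ≥ 2 (not squarefree); otherwise μ(n) = (−1)^{ω(n)} where ω(n) is the number of distinct prime factors. Applying: μ(51) = 1.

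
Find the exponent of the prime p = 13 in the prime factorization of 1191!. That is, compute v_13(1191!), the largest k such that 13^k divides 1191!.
v_13(1191!) = 98

Legendre's formula: v_p(n!) = Σ_{k ≥ 1} ⌊n / p^k⌋. For p = 13, n = 1191, the terms are:
  ⌊1191/13^1⌋ = ⌊1191/13⌋ = 91
  ⌊1191/13^2⌋ = ⌊1191/169⌋ = 7
(the next term ⌊1191/13^3⌋ = 0, terminating the sum). Summing: v_13(1191!) = 91 + 7 = 98.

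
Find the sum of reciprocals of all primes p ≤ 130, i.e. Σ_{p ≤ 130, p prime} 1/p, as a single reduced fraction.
Σ 1/p = 7457575819106455685806801283735357697478405891621/4014476939333036189094441199026045136645885247730

π(130) = 31, so the primes ≤ 130 are [2, 3, 5, 7, 11, 13, 17, 19, 23, 29, 31, 37, 41, 43, 47, 53, 59, 61, 67, 71, 73, 79, 83, 89, 97, 101, 103, 107, 109, 113, 127]. Summing 1/p over these primes: 7457575819106455685806801283735357697478405891621/4014476939333036189094441199026045136645885247730 ≈ 1.8577. Mertens estimate ln ln(130) + 0.2615 ≈ 1.8441.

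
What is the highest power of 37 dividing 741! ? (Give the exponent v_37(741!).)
v_37(741!) = 20

Legendre's formula: v_p(n!) = Σ_{k ≥ 1} ⌊n / p^k⌋. For p = 37, n = 741, the terms are:
  ⌊741/37^1⌋ = ⌊741/37⌋ = 20
(the next term ⌊741/37^2⌋ = 0, terminating the sum). Summing: v_37(741!) = 20 = 20.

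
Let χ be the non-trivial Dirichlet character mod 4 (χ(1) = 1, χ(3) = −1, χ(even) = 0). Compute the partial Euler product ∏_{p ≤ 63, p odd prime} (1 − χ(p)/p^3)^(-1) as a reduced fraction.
∏ = 126115667482028600084463789626710364805572778792731/130156894276470431285217911893722225289762827141120

The odd primes p ≤ 63 are [3, 5, 7, 11, 13, 17, 19, 23, 29, 31, 37, 41, 43, 47, 53, 59, 61]. For each, χ(p) = 1 if p ≡ 1 mod 4, χ(p) = −1 if p ≡ 3 mod 4. Taking (1 − χ(p)/p^3)^(-1) = p^3/(p^3 − χ(p)): (1 − (-1)/3^3)^(-1) · (1 − (1)/5^3)^(-1) · (1 − (-1)/7^3)^(-1) · (1 − (-1)/11^3)^(-1) · (1 − (1)/13^3)^(-1) · (1 − (1)/17^3)^(-1) · (1 − (-1)/19^3)^(-1) · (1 − (-1)/23^3)^(-1) · (1 − (1)/29^3)^(-1) · (1 − (-1)/31^3)^(-1) · (1 − (1)/37^3)^(-1) · (1 − (1)/41^3)^(-1) · (1 − (-1)/43^3)^(-1) · (1 − (-1)/47^3)^(-1) · (1 − (1)/53^3)^(-1) · (1 − (-1)/59^3)^(-1) · (1 − (1)/61^3)^(-1) = 126115667482028600084463789626710364805572778792731/130156894276470431285217911893722225289762827141120.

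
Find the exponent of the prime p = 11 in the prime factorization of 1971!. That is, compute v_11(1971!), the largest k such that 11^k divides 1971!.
v_11(1971!) = 196

Legendre's formula: v_p(n!) = Σ_{k ≥ 1} ⌊n / p^k⌋. For p = 11, n = 1971, the terms are:
  ⌊1971/11^1⌋ = ⌊1971/11⌋ = 179
  ⌊1971/11^2⌋ = ⌊1971/121⌋ = 16
  ⌊1971/11^3⌋ = ⌊1971/1331⌋ = 1
(the next term ⌊1971/11^4⌋ = 0, terminating the sum). Summing: v_11(1971!) = 179 + 16 + 1 = 196.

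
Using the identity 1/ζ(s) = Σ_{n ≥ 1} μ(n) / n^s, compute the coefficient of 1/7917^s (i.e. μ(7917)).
μ(7917) = 1

Factor n = 7917 = 3 · 7 · 13 · 29. μ(n) = 0 if any exponent ≥ 2 (not squarefree); otherwise μ(n) = (−1)^{ω(n)} where ω(n) is the number of distinct prime factors. Applying: μ(7917) = 1.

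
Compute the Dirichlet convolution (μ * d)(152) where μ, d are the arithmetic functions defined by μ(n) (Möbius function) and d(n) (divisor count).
(μ * d)(152) = 1

Divisors of 152: [1, 2, 4, 8, 19, 38, 76, 152]. For each d | 152:
  d = 1: μ(1) · d(152/1) = 1 · 8 = 8
  d = 2: μ(2) · d(152/2) = -1 · 6 = -6
  d = 4: μ(4) · d(152/4) = 0 · 4 = 0
  d = 8: μ(8) · d(152/8) = 0 · 2 = 0
  d = 19: μ(19) · d(152/19) = -1 · 4 = -4
  d = 38: μ(38) · d(152/38) = 1 · 3 = 3
  d = 76: μ(76) · d(152/76) = 0 · 2 = 0
  d = 152: μ(152) · d(152/152) = 0 · 1 = 0
Summing: (μ * d)(152) = 8 + -6 + 0 + 0 + -4 + 3 + 0 + 0 = 1.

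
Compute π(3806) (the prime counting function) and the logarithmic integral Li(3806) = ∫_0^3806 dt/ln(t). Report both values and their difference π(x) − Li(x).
π(3806) = 529;  Li(3806) ≈ 541.90;  π(x) − Li(x) ≈ -12.90.

Direct count of primes ≤ 3806 gives π(3806) = 529. Numerical evaluation of the logarithmic integral gives Li(3806) ≈ 541.90. The difference π(x) − Li(x) ≈ -12.90 is typically negative for small/moderate x (Li(x) overestimates), though Littlewood's theorem shows this sign changes infinitely often.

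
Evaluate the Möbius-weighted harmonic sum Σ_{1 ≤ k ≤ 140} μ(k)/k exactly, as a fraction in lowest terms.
Σ μ(k)/k = -149232714064150937862643507545628954127995759701627353/10014646650599190067509233131649940057366334653200433090

Values of μ(k) for 1 ≤ k ≤ 140: μ(1) = 1, μ(2) = -1, μ(3) = -1, μ(5) = -1, μ(6) = 1, μ(7) = -1, μ(10) = 1, μ(11) = -1, μ(13) = -1, μ(14) = 1, μ(15) = 1, μ(17) = -1, μ(19) = -1, μ(21) = 1, μ(22) = 1, μ(23) = -1, μ(26) = 1, μ(29) = -1, μ(30) = -1, μ(31) = -1, μ(33) = 1, μ(34) = 1, μ(35) = 1, μ(37) = -1, μ(38) = 1, μ(39) = 1, μ(41) = -1, μ(42) = -1, μ(43) = -1, μ(46) = 1, μ(47) = -1, μ(51) = 1, μ(53) = -1, μ(55) = 1, μ(57) = 1, μ(58) = 1, μ(59) = -1, μ(61) = -1, μ(62) = 1, μ(65) = 1, μ(66) = -1, μ(67) = -1, μ(69) = 1, μ(70) = -1, μ(71) = -1, μ(73) = -1, μ(74) = 1, μ(77) = 1, μ(78) = -1, μ(79) = -1, μ(82) = 1, μ(83) = -1, μ(85) = 1, μ(86) = 1, μ(87) = 1, μ(89) = -1, μ(91) = 1, μ(93) = 1, μ(94) = 1, μ(95) = 1, μ(97) = -1, μ(101) = -1, μ(102) = -1, μ(103) = -1, μ(105) = -1, μ(106) = 1, μ(107) = -1, μ(109) = -1, μ(110) = -1, μ(111) = 1, μ(113) = -1, μ(114) = -1, μ(115) = 1, μ(118) = 1, μ(119) = 1, μ(122) = 1, μ(123) = 1, μ(127) = -1, μ(129) = 1, μ(130) = -1, μ(131) = -1, μ(133) = 1, μ(134) = 1, μ(137) = -1, μ(138) = -1, μ(139) = -1, with μ = 0 on non-squarefree integers. Summing μ(k)/k for k where μ(k) ≠ 0 gives -149232714064150937862643507545628954127995759701627353/10014646650599190067509233131649940057366334653200433090 ≈ -0.0149. (PNT ⟺ this sum → 0 as n → ∞.)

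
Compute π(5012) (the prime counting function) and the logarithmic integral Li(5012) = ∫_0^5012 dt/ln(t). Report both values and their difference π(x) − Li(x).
π(5012) = 672;  Li(5012) ≈ 685.69;  π(x) − Li(x) ≈ -13.69.

Direct count of primes ≤ 5012 gives π(5012) = 672. Numerical evaluation of the logarithmic integral gives Li(5012) ≈ 685.69. The difference π(x) − Li(x) ≈ -13.69 is typically negative for small/moderate x (Li(x) overestimates), though Littlewood's theorem shows this sign changes infinitely often.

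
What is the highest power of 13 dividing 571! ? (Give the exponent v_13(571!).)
v_13(571!) = 46

Legendre's formula: v_p(n!) = Σ_{k ≥ 1} ⌊n / p^k⌋. For p = 13, n = 571, the terms are:
  ⌊571/13^1⌋ = ⌊571/13⌋ = 43
  ⌊571/13^2⌋ = ⌊571/169⌋ = 3
(the next term ⌊571/13^3⌋ = 0, terminating the sum). Summing: v_13(571!) = 43 + 3 = 46.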